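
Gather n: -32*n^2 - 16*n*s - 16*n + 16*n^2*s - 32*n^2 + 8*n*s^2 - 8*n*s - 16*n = n^2*(16*s - 64) + n*(8*s^2 - 24*s - 32)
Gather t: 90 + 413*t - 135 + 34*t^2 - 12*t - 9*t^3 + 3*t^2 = -9*t^3 + 37*t^2 + 401*t - 45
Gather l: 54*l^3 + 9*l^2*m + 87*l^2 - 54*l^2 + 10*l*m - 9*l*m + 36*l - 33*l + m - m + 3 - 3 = 54*l^3 + l^2*(9*m + 33) + l*(m + 3)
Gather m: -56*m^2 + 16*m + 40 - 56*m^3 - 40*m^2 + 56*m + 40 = -56*m^3 - 96*m^2 + 72*m + 80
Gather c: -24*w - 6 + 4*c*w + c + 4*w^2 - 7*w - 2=c*(4*w + 1) + 4*w^2 - 31*w - 8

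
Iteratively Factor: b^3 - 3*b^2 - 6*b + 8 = (b - 1)*(b^2 - 2*b - 8) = (b - 4)*(b - 1)*(b + 2)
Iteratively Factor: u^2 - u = (u - 1)*(u)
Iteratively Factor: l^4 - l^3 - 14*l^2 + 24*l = (l - 3)*(l^3 + 2*l^2 - 8*l) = (l - 3)*(l - 2)*(l^2 + 4*l) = (l - 3)*(l - 2)*(l + 4)*(l)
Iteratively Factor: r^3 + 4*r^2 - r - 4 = (r + 1)*(r^2 + 3*r - 4) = (r + 1)*(r + 4)*(r - 1)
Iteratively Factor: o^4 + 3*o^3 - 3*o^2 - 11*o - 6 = (o + 3)*(o^3 - 3*o - 2) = (o + 1)*(o + 3)*(o^2 - o - 2) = (o - 2)*(o + 1)*(o + 3)*(o + 1)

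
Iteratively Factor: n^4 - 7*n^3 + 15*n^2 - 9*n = (n - 3)*(n^3 - 4*n^2 + 3*n) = (n - 3)^2*(n^2 - n) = (n - 3)^2*(n - 1)*(n)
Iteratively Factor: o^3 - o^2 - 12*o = (o + 3)*(o^2 - 4*o) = (o - 4)*(o + 3)*(o)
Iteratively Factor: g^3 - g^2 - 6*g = (g + 2)*(g^2 - 3*g) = (g - 3)*(g + 2)*(g)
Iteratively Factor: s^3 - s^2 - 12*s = (s + 3)*(s^2 - 4*s) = (s - 4)*(s + 3)*(s)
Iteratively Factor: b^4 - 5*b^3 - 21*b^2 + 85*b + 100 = (b + 1)*(b^3 - 6*b^2 - 15*b + 100) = (b - 5)*(b + 1)*(b^2 - b - 20) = (b - 5)*(b + 1)*(b + 4)*(b - 5)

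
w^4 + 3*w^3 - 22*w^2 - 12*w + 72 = (w - 3)*(w - 2)*(w + 2)*(w + 6)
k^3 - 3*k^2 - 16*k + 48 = (k - 4)*(k - 3)*(k + 4)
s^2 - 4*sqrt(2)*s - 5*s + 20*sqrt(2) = (s - 5)*(s - 4*sqrt(2))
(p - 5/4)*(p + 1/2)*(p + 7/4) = p^3 + p^2 - 31*p/16 - 35/32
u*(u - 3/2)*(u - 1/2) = u^3 - 2*u^2 + 3*u/4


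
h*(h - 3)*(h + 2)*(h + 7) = h^4 + 6*h^3 - 13*h^2 - 42*h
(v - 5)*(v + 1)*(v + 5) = v^3 + v^2 - 25*v - 25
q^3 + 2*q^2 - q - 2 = (q - 1)*(q + 1)*(q + 2)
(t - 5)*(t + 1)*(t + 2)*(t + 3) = t^4 + t^3 - 19*t^2 - 49*t - 30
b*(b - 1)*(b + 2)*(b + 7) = b^4 + 8*b^3 + 5*b^2 - 14*b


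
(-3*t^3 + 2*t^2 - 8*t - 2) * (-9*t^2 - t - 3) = 27*t^5 - 15*t^4 + 79*t^3 + 20*t^2 + 26*t + 6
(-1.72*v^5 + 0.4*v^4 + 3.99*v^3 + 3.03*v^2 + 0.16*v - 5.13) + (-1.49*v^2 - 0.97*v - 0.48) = -1.72*v^5 + 0.4*v^4 + 3.99*v^3 + 1.54*v^2 - 0.81*v - 5.61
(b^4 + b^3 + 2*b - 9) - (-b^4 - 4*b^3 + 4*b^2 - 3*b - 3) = 2*b^4 + 5*b^3 - 4*b^2 + 5*b - 6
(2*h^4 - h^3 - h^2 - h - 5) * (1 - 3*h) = -6*h^5 + 5*h^4 + 2*h^3 + 2*h^2 + 14*h - 5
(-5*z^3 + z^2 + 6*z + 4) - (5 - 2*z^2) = -5*z^3 + 3*z^2 + 6*z - 1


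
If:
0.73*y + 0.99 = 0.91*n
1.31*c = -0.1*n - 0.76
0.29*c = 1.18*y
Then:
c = -0.65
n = 0.96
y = -0.16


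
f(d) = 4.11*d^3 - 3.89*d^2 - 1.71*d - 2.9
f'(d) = 12.33*d^2 - 7.78*d - 1.71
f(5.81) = 661.92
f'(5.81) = 369.30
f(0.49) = -4.19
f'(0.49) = -2.56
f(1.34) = -2.29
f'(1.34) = 10.00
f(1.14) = -3.82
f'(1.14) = 5.44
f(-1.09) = -10.98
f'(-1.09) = 21.42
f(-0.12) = -2.76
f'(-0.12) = -0.60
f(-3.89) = -297.04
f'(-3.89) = 215.13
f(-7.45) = -1905.52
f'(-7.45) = 740.60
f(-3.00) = -143.75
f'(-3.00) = 132.60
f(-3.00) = -143.75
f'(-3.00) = 132.60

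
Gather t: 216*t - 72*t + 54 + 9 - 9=144*t + 54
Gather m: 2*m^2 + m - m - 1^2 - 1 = 2*m^2 - 2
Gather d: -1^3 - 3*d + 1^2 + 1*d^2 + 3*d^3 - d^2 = 3*d^3 - 3*d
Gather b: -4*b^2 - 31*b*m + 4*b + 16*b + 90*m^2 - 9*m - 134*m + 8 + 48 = -4*b^2 + b*(20 - 31*m) + 90*m^2 - 143*m + 56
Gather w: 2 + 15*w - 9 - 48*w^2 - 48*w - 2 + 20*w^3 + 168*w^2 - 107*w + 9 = 20*w^3 + 120*w^2 - 140*w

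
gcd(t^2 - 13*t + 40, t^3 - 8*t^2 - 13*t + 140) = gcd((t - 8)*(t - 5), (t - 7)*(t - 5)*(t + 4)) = t - 5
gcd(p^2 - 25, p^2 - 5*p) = p - 5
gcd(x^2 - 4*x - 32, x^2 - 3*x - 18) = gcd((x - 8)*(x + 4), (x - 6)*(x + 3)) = 1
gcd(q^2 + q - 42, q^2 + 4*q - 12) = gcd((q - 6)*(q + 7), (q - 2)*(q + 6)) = 1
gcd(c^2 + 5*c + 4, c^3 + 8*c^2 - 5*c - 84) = c + 4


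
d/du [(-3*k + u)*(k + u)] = -2*k + 2*u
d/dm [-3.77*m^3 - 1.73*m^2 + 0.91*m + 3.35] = -11.31*m^2 - 3.46*m + 0.91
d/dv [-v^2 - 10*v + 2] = -2*v - 10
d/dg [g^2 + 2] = 2*g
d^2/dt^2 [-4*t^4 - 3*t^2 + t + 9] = -48*t^2 - 6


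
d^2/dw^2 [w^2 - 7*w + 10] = 2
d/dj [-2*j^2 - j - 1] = -4*j - 1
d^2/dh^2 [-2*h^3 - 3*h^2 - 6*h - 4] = -12*h - 6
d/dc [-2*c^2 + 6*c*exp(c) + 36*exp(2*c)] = 6*c*exp(c) - 4*c + 72*exp(2*c) + 6*exp(c)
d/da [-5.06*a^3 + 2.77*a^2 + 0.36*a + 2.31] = -15.18*a^2 + 5.54*a + 0.36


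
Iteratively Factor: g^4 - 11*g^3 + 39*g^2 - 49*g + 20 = (g - 1)*(g^3 - 10*g^2 + 29*g - 20) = (g - 4)*(g - 1)*(g^2 - 6*g + 5) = (g - 5)*(g - 4)*(g - 1)*(g - 1)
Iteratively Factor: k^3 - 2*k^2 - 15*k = (k + 3)*(k^2 - 5*k) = (k - 5)*(k + 3)*(k)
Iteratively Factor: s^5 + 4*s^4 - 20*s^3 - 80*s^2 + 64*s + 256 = (s - 4)*(s^4 + 8*s^3 + 12*s^2 - 32*s - 64) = (s - 4)*(s + 2)*(s^3 + 6*s^2 - 32) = (s - 4)*(s + 2)*(s + 4)*(s^2 + 2*s - 8) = (s - 4)*(s - 2)*(s + 2)*(s + 4)*(s + 4)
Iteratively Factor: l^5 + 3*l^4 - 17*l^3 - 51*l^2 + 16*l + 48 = (l + 3)*(l^4 - 17*l^2 + 16) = (l - 1)*(l + 3)*(l^3 + l^2 - 16*l - 16) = (l - 1)*(l + 3)*(l + 4)*(l^2 - 3*l - 4) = (l - 4)*(l - 1)*(l + 3)*(l + 4)*(l + 1)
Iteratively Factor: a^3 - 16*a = (a)*(a^2 - 16) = a*(a - 4)*(a + 4)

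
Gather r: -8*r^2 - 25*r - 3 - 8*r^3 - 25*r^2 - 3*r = -8*r^3 - 33*r^2 - 28*r - 3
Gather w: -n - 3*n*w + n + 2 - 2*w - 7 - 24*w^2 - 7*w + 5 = -24*w^2 + w*(-3*n - 9)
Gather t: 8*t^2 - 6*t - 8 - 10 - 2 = 8*t^2 - 6*t - 20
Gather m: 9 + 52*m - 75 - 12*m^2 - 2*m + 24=-12*m^2 + 50*m - 42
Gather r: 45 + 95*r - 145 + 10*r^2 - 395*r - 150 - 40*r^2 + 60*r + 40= -30*r^2 - 240*r - 210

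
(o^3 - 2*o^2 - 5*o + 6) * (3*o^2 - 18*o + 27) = 3*o^5 - 24*o^4 + 48*o^3 + 54*o^2 - 243*o + 162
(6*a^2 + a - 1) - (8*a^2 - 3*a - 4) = -2*a^2 + 4*a + 3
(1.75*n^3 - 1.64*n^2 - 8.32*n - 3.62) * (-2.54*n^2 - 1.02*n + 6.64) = -4.445*n^5 + 2.3806*n^4 + 34.4256*n^3 + 6.7916*n^2 - 51.5524*n - 24.0368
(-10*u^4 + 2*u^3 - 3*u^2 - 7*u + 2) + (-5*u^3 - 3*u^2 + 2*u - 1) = -10*u^4 - 3*u^3 - 6*u^2 - 5*u + 1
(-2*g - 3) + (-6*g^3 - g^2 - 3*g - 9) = -6*g^3 - g^2 - 5*g - 12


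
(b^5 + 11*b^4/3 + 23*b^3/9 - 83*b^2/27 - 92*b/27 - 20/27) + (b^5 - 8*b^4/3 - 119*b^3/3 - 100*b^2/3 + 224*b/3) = 2*b^5 + b^4 - 334*b^3/9 - 983*b^2/27 + 1924*b/27 - 20/27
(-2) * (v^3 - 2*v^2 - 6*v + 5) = -2*v^3 + 4*v^2 + 12*v - 10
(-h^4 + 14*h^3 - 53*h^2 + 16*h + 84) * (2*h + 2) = -2*h^5 + 26*h^4 - 78*h^3 - 74*h^2 + 200*h + 168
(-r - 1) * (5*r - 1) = -5*r^2 - 4*r + 1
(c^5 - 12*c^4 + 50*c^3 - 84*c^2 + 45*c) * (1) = c^5 - 12*c^4 + 50*c^3 - 84*c^2 + 45*c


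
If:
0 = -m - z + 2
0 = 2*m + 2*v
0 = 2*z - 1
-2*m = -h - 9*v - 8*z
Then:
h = 25/2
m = 3/2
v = -3/2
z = 1/2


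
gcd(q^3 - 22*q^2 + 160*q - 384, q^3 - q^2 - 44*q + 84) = q - 6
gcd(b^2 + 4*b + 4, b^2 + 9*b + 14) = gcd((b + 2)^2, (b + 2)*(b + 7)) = b + 2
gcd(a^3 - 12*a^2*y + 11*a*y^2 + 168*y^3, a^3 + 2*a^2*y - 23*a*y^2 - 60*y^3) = a + 3*y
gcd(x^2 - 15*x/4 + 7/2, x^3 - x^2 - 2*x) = x - 2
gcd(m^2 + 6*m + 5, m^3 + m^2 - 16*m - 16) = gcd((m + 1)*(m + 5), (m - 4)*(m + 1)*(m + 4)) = m + 1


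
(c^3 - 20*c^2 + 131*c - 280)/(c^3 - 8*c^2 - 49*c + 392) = (c - 5)/(c + 7)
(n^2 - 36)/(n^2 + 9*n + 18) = (n - 6)/(n + 3)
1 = 1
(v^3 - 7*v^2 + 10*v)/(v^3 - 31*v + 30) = v*(v - 2)/(v^2 + 5*v - 6)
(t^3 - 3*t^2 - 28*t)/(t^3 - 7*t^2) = (t + 4)/t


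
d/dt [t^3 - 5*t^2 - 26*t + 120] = 3*t^2 - 10*t - 26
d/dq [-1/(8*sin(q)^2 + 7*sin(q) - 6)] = (16*sin(q) + 7)*cos(q)/(8*sin(q)^2 + 7*sin(q) - 6)^2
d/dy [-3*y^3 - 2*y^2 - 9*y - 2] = -9*y^2 - 4*y - 9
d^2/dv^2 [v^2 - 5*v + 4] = 2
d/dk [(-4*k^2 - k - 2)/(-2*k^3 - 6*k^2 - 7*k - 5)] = (-8*k^4 - 4*k^3 + 10*k^2 + 16*k - 9)/(4*k^6 + 24*k^5 + 64*k^4 + 104*k^3 + 109*k^2 + 70*k + 25)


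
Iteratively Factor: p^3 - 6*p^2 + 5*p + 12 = (p - 4)*(p^2 - 2*p - 3) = (p - 4)*(p + 1)*(p - 3)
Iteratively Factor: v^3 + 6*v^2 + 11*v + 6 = (v + 1)*(v^2 + 5*v + 6) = (v + 1)*(v + 3)*(v + 2)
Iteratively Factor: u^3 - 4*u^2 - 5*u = (u)*(u^2 - 4*u - 5) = u*(u - 5)*(u + 1)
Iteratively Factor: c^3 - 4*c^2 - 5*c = (c)*(c^2 - 4*c - 5) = c*(c + 1)*(c - 5)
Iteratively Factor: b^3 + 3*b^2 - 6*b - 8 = (b + 1)*(b^2 + 2*b - 8) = (b + 1)*(b + 4)*(b - 2)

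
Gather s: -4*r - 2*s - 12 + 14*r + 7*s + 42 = 10*r + 5*s + 30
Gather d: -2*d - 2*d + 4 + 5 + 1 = 10 - 4*d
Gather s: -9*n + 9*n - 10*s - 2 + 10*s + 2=0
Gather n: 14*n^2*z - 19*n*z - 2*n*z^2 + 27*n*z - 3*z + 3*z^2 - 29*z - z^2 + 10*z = 14*n^2*z + n*(-2*z^2 + 8*z) + 2*z^2 - 22*z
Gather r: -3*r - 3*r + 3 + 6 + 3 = 12 - 6*r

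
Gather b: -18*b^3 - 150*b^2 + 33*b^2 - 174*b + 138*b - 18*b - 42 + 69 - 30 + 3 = -18*b^3 - 117*b^2 - 54*b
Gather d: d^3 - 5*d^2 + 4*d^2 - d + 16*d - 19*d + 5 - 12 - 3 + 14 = d^3 - d^2 - 4*d + 4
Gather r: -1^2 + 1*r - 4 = r - 5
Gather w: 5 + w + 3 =w + 8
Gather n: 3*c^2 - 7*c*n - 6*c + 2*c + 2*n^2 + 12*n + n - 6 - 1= 3*c^2 - 4*c + 2*n^2 + n*(13 - 7*c) - 7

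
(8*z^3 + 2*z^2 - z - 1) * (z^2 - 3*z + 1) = 8*z^5 - 22*z^4 + z^3 + 4*z^2 + 2*z - 1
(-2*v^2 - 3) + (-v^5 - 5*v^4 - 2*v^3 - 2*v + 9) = -v^5 - 5*v^4 - 2*v^3 - 2*v^2 - 2*v + 6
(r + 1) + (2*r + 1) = 3*r + 2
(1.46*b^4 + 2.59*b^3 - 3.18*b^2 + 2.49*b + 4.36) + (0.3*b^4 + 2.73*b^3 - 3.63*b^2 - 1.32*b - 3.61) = 1.76*b^4 + 5.32*b^3 - 6.81*b^2 + 1.17*b + 0.75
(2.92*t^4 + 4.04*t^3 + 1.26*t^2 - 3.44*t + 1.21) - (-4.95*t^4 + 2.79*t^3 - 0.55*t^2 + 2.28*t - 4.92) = 7.87*t^4 + 1.25*t^3 + 1.81*t^2 - 5.72*t + 6.13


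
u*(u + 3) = u^2 + 3*u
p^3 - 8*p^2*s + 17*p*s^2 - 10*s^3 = (p - 5*s)*(p - 2*s)*(p - s)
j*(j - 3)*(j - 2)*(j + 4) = j^4 - j^3 - 14*j^2 + 24*j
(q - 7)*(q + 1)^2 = q^3 - 5*q^2 - 13*q - 7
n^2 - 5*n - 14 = (n - 7)*(n + 2)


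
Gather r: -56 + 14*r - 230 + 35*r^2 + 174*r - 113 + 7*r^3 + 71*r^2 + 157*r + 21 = 7*r^3 + 106*r^2 + 345*r - 378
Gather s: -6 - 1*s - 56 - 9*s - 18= -10*s - 80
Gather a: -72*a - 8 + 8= -72*a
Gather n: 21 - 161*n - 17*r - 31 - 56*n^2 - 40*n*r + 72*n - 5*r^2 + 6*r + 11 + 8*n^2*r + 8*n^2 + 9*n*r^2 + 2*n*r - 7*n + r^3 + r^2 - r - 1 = n^2*(8*r - 48) + n*(9*r^2 - 38*r - 96) + r^3 - 4*r^2 - 12*r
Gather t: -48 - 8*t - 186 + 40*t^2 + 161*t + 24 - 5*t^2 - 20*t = 35*t^2 + 133*t - 210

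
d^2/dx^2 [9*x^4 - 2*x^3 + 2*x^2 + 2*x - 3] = 108*x^2 - 12*x + 4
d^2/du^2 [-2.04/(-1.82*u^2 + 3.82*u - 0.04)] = (-13.514592*u^2 + 28.365792*u + 2.04*(3.64*u - 3.82)*(7.28*u - 7.64) - 0.297024)/(1.82*u^2 - 3.82*u + 0.04)^3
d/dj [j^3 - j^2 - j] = 3*j^2 - 2*j - 1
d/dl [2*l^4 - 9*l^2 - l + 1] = 8*l^3 - 18*l - 1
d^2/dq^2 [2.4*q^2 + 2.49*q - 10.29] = 4.80000000000000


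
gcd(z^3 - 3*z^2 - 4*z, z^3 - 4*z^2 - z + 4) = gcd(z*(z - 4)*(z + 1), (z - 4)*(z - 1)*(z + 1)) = z^2 - 3*z - 4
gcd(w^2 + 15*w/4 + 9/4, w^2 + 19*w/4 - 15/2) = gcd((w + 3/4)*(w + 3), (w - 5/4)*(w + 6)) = 1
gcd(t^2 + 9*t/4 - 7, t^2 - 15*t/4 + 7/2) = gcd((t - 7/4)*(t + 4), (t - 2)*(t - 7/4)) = t - 7/4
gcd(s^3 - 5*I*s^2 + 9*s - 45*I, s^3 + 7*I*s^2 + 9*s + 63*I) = s^2 + 9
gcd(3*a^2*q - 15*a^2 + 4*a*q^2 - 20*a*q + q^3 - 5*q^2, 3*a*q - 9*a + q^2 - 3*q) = 3*a + q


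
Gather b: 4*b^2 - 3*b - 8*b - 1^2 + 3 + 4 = 4*b^2 - 11*b + 6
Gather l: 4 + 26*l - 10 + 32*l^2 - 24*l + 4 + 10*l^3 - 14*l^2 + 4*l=10*l^3 + 18*l^2 + 6*l - 2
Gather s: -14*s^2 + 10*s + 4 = -14*s^2 + 10*s + 4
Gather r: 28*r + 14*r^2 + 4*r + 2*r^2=16*r^2 + 32*r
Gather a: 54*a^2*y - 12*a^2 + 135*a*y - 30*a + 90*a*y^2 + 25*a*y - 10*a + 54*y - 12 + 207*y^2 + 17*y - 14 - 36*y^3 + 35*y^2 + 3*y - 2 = a^2*(54*y - 12) + a*(90*y^2 + 160*y - 40) - 36*y^3 + 242*y^2 + 74*y - 28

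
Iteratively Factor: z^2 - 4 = (z + 2)*(z - 2)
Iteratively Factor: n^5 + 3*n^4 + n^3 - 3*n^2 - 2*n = (n + 1)*(n^4 + 2*n^3 - n^2 - 2*n) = (n - 1)*(n + 1)*(n^3 + 3*n^2 + 2*n) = (n - 1)*(n + 1)^2*(n^2 + 2*n) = n*(n - 1)*(n + 1)^2*(n + 2)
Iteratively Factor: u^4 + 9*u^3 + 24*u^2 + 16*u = (u + 4)*(u^3 + 5*u^2 + 4*u) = (u + 1)*(u + 4)*(u^2 + 4*u) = (u + 1)*(u + 4)^2*(u)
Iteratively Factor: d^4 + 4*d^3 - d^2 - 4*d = (d - 1)*(d^3 + 5*d^2 + 4*d) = d*(d - 1)*(d^2 + 5*d + 4) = d*(d - 1)*(d + 1)*(d + 4)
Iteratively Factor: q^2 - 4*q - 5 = (q - 5)*(q + 1)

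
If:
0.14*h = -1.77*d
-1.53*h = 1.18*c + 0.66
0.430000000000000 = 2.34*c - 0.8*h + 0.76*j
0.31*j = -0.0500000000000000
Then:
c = 0.07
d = 0.04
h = -0.49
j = -0.16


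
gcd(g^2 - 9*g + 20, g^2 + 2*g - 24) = g - 4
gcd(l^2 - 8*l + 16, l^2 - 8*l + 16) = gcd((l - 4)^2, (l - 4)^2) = l^2 - 8*l + 16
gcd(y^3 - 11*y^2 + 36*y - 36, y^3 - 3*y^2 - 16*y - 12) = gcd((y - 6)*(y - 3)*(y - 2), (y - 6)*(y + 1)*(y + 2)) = y - 6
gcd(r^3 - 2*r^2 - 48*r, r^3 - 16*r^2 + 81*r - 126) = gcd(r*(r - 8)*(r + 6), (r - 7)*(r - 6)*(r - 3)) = 1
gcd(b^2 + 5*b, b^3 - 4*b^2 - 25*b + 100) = b + 5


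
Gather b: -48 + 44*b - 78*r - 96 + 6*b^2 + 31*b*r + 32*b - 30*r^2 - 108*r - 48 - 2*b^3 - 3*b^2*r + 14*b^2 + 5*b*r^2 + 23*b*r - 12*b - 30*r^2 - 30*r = -2*b^3 + b^2*(20 - 3*r) + b*(5*r^2 + 54*r + 64) - 60*r^2 - 216*r - 192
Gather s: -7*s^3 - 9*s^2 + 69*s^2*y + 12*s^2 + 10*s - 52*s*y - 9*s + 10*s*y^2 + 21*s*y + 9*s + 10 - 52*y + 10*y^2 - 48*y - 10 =-7*s^3 + s^2*(69*y + 3) + s*(10*y^2 - 31*y + 10) + 10*y^2 - 100*y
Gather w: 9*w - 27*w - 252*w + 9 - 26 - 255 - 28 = -270*w - 300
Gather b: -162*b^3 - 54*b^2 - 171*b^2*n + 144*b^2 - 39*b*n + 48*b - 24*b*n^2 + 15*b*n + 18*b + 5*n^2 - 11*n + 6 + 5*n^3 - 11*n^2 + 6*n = -162*b^3 + b^2*(90 - 171*n) + b*(-24*n^2 - 24*n + 66) + 5*n^3 - 6*n^2 - 5*n + 6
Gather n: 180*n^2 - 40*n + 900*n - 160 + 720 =180*n^2 + 860*n + 560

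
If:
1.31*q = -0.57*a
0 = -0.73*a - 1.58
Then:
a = -2.16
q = 0.94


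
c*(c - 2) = c^2 - 2*c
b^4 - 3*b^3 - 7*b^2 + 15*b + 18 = (b - 3)^2*(b + 1)*(b + 2)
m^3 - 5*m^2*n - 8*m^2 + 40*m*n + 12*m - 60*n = (m - 6)*(m - 2)*(m - 5*n)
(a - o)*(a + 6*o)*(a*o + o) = a^3*o + 5*a^2*o^2 + a^2*o - 6*a*o^3 + 5*a*o^2 - 6*o^3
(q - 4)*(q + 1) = q^2 - 3*q - 4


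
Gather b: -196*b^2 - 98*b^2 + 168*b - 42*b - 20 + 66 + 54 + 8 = -294*b^2 + 126*b + 108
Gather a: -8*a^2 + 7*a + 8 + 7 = -8*a^2 + 7*a + 15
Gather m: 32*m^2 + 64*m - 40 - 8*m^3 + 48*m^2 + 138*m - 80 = -8*m^3 + 80*m^2 + 202*m - 120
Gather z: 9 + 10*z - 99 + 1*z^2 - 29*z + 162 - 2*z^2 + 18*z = -z^2 - z + 72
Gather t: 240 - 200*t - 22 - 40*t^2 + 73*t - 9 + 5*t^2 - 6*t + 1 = -35*t^2 - 133*t + 210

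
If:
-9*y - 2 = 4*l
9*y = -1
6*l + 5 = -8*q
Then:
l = -1/4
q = -7/16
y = -1/9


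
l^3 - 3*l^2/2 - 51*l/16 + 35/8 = (l - 2)*(l - 5/4)*(l + 7/4)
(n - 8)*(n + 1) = n^2 - 7*n - 8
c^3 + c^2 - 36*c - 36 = (c - 6)*(c + 1)*(c + 6)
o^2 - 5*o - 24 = (o - 8)*(o + 3)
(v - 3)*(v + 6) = v^2 + 3*v - 18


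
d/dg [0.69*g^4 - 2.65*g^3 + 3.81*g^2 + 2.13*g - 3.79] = 2.76*g^3 - 7.95*g^2 + 7.62*g + 2.13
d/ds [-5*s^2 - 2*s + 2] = -10*s - 2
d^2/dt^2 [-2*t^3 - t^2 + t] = -12*t - 2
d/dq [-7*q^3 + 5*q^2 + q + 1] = -21*q^2 + 10*q + 1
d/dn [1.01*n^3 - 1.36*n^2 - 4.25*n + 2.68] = 3.03*n^2 - 2.72*n - 4.25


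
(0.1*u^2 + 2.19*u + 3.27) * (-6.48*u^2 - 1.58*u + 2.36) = -0.648*u^4 - 14.3492*u^3 - 24.4138*u^2 + 0.00179999999999936*u + 7.7172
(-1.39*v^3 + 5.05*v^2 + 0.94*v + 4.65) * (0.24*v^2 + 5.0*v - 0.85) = -0.3336*v^5 - 5.738*v^4 + 26.6571*v^3 + 1.5235*v^2 + 22.451*v - 3.9525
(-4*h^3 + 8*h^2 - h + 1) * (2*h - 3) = -8*h^4 + 28*h^3 - 26*h^2 + 5*h - 3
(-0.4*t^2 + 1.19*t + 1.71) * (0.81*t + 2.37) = -0.324*t^3 + 0.0158999999999999*t^2 + 4.2054*t + 4.0527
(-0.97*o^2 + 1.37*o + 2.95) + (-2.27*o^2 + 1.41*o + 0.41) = -3.24*o^2 + 2.78*o + 3.36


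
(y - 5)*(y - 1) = y^2 - 6*y + 5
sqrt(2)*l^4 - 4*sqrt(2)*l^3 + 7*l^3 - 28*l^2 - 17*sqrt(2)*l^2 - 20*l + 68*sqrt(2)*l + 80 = (l - 4)*(l - 2*sqrt(2))*(l + 5*sqrt(2))*(sqrt(2)*l + 1)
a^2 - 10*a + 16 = (a - 8)*(a - 2)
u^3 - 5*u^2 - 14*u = u*(u - 7)*(u + 2)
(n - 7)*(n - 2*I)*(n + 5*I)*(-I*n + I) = -I*n^4 + 3*n^3 + 8*I*n^3 - 24*n^2 - 17*I*n^2 + 21*n + 80*I*n - 70*I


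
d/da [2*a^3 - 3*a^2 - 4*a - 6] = 6*a^2 - 6*a - 4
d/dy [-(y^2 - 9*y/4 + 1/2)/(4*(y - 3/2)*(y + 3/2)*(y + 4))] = (8*y^4 - 36*y^3 - 42*y^2 + 176*y - 171)/(2*(16*y^6 + 128*y^5 + 184*y^4 - 576*y^3 - 1071*y^2 + 648*y + 1296))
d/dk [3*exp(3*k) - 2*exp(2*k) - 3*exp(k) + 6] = (9*exp(2*k) - 4*exp(k) - 3)*exp(k)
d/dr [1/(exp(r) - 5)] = -exp(r)/(exp(r) - 5)^2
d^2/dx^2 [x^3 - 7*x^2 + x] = 6*x - 14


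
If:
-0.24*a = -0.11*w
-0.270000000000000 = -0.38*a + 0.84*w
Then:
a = -0.19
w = -0.41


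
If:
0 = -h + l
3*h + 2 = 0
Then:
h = -2/3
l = -2/3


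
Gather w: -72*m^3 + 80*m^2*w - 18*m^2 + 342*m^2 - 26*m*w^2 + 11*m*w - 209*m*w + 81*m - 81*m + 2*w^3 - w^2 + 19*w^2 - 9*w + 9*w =-72*m^3 + 324*m^2 + 2*w^3 + w^2*(18 - 26*m) + w*(80*m^2 - 198*m)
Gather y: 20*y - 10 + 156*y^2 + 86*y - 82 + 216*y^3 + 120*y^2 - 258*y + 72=216*y^3 + 276*y^2 - 152*y - 20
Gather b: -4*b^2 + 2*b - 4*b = -4*b^2 - 2*b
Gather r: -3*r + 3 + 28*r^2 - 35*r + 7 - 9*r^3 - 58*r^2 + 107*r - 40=-9*r^3 - 30*r^2 + 69*r - 30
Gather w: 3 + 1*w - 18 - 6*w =-5*w - 15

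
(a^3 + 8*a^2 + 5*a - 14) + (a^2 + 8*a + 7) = a^3 + 9*a^2 + 13*a - 7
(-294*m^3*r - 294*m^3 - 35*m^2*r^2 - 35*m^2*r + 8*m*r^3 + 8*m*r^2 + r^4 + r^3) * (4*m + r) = -1176*m^4*r - 1176*m^4 - 434*m^3*r^2 - 434*m^3*r - 3*m^2*r^3 - 3*m^2*r^2 + 12*m*r^4 + 12*m*r^3 + r^5 + r^4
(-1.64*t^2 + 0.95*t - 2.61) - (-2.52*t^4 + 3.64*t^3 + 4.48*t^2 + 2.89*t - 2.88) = 2.52*t^4 - 3.64*t^3 - 6.12*t^2 - 1.94*t + 0.27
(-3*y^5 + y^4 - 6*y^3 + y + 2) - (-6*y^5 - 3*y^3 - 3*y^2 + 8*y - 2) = 3*y^5 + y^4 - 3*y^3 + 3*y^2 - 7*y + 4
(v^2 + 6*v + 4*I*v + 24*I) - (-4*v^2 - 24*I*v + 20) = 5*v^2 + 6*v + 28*I*v - 20 + 24*I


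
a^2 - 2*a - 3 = (a - 3)*(a + 1)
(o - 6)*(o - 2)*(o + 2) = o^3 - 6*o^2 - 4*o + 24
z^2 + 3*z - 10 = (z - 2)*(z + 5)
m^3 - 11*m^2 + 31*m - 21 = (m - 7)*(m - 3)*(m - 1)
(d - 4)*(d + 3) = d^2 - d - 12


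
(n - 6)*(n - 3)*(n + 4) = n^3 - 5*n^2 - 18*n + 72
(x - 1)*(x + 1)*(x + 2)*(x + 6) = x^4 + 8*x^3 + 11*x^2 - 8*x - 12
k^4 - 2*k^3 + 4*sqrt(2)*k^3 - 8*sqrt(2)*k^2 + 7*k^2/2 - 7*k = k*(k - 2)*(k + sqrt(2)/2)*(k + 7*sqrt(2)/2)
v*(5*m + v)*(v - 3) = 5*m*v^2 - 15*m*v + v^3 - 3*v^2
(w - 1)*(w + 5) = w^2 + 4*w - 5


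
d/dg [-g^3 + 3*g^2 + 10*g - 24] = -3*g^2 + 6*g + 10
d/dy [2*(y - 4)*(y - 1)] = 4*y - 10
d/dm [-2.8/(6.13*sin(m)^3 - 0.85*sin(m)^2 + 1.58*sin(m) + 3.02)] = (51.492*sin(m)^2 - 4.76*sin(m) + 4.424)*cos(m)/(6.13*sin(m)^3 - 0.85*sin(m)^2 + 1.58*sin(m) + 3.02)^2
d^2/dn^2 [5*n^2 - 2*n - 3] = 10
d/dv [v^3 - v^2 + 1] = v*(3*v - 2)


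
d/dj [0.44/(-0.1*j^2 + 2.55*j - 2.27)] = (0.088*j - 1.122)/(0.1*j^2 - 2.55*j + 2.27)^2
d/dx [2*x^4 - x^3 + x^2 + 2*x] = 8*x^3 - 3*x^2 + 2*x + 2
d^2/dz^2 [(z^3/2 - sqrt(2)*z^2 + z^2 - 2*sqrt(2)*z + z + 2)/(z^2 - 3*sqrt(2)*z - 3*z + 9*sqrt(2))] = (5*sqrt(2)*z^3 + 23*z^3 - 135*sqrt(2)*z^2 - 42*z^2 - 90*sqrt(2)*z + 666*z - 450*sqrt(2) + 324)/(z^6 - 9*sqrt(2)*z^5 - 9*z^5 + 81*z^4 + 81*sqrt(2)*z^4 - 513*z^3 - 297*sqrt(2)*z^3 + 729*sqrt(2)*z^2 + 1458*z^2 - 1458*sqrt(2)*z - 1458*z + 1458*sqrt(2))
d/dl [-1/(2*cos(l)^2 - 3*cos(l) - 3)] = (3 - 4*cos(l))*sin(l)/(3*cos(l) - cos(2*l) + 2)^2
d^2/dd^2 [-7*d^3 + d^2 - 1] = 2 - 42*d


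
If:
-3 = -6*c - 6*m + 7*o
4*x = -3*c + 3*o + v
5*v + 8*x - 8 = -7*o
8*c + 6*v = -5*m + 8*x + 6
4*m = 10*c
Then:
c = 424/1015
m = 212/203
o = 837/1015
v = -31/1015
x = 302/1015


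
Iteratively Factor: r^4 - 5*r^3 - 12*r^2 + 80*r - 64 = (r + 4)*(r^3 - 9*r^2 + 24*r - 16) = (r - 1)*(r + 4)*(r^2 - 8*r + 16) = (r - 4)*(r - 1)*(r + 4)*(r - 4)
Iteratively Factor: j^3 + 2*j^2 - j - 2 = (j + 2)*(j^2 - 1) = (j + 1)*(j + 2)*(j - 1)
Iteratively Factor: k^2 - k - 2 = (k - 2)*(k + 1)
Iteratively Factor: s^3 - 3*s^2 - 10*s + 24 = (s + 3)*(s^2 - 6*s + 8) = (s - 4)*(s + 3)*(s - 2)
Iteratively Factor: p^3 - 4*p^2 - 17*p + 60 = (p - 3)*(p^2 - p - 20) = (p - 5)*(p - 3)*(p + 4)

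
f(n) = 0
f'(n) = 0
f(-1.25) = 0.00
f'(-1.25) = 0.00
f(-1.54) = 0.00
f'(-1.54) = 0.00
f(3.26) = 0.00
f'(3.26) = 0.00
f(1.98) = 0.00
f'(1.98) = 0.00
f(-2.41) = 0.00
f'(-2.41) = 0.00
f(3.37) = 0.00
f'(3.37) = 0.00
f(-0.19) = 0.00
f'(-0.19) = 0.00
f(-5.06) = 0.00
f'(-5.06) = 0.00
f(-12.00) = 0.00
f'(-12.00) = 0.00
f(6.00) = 0.00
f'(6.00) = 0.00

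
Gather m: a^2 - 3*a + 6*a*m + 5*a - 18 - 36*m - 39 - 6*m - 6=a^2 + 2*a + m*(6*a - 42) - 63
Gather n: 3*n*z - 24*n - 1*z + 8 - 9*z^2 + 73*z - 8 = n*(3*z - 24) - 9*z^2 + 72*z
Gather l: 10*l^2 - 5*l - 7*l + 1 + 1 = 10*l^2 - 12*l + 2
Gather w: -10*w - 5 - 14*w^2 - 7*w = -14*w^2 - 17*w - 5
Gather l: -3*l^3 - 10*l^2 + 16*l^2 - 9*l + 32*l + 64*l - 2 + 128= -3*l^3 + 6*l^2 + 87*l + 126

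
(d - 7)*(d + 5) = d^2 - 2*d - 35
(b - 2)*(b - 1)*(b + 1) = b^3 - 2*b^2 - b + 2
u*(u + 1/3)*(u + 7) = u^3 + 22*u^2/3 + 7*u/3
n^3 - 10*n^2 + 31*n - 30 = (n - 5)*(n - 3)*(n - 2)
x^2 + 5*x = x*(x + 5)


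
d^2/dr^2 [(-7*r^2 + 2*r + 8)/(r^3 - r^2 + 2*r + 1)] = 2*(-7*r^6 + 6*r^5 + 84*r^4 - 31*r^3 + 39*r^2 - 66*r + 29)/(r^9 - 3*r^8 + 9*r^7 - 10*r^6 + 12*r^5 + 3*r^4 - r^3 + 9*r^2 + 6*r + 1)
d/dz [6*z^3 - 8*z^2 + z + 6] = 18*z^2 - 16*z + 1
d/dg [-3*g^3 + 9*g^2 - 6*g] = -9*g^2 + 18*g - 6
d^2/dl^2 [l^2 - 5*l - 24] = 2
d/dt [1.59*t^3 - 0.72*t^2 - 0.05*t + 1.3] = 4.77*t^2 - 1.44*t - 0.05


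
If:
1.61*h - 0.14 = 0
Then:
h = 0.09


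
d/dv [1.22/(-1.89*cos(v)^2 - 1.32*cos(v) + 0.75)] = -(4.6116*cos(v) + 1.6104)*sin(v)/(1.89*cos(v)^2 + 1.32*cos(v) - 0.75)^2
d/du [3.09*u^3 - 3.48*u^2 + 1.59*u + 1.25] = 9.27*u^2 - 6.96*u + 1.59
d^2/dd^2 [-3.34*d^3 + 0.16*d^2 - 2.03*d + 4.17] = 0.32 - 20.04*d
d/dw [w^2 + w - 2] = 2*w + 1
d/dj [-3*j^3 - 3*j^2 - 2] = 3*j*(-3*j - 2)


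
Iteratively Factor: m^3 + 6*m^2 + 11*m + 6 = (m + 2)*(m^2 + 4*m + 3) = (m + 2)*(m + 3)*(m + 1)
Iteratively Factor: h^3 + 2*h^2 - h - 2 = (h + 1)*(h^2 + h - 2) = (h + 1)*(h + 2)*(h - 1)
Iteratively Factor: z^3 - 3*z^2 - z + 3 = (z - 1)*(z^2 - 2*z - 3) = (z - 3)*(z - 1)*(z + 1)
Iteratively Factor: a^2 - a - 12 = (a + 3)*(a - 4)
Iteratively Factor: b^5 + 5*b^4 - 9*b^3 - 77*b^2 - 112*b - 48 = (b + 4)*(b^4 + b^3 - 13*b^2 - 25*b - 12) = (b + 1)*(b + 4)*(b^3 - 13*b - 12) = (b - 4)*(b + 1)*(b + 4)*(b^2 + 4*b + 3) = (b - 4)*(b + 1)^2*(b + 4)*(b + 3)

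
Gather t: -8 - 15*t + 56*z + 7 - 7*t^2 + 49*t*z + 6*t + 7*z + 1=-7*t^2 + t*(49*z - 9) + 63*z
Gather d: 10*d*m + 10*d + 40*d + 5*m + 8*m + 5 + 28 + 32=d*(10*m + 50) + 13*m + 65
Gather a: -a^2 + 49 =49 - a^2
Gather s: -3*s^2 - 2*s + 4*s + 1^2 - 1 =-3*s^2 + 2*s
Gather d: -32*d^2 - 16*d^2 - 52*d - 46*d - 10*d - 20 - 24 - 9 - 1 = -48*d^2 - 108*d - 54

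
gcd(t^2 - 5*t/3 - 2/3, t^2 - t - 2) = t - 2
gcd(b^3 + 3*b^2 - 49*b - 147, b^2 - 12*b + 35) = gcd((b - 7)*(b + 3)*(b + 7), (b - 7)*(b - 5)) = b - 7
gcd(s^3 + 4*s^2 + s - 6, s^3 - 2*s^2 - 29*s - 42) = s^2 + 5*s + 6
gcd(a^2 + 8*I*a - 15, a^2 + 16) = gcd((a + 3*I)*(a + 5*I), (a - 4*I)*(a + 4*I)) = 1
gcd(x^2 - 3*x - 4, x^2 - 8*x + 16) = x - 4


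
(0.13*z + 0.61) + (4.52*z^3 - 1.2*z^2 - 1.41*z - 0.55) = 4.52*z^3 - 1.2*z^2 - 1.28*z + 0.0599999999999999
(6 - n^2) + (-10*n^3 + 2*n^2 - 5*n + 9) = -10*n^3 + n^2 - 5*n + 15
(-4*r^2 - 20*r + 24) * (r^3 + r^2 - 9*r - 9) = -4*r^5 - 24*r^4 + 40*r^3 + 240*r^2 - 36*r - 216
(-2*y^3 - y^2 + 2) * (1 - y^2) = 2*y^5 + y^4 - 2*y^3 - 3*y^2 + 2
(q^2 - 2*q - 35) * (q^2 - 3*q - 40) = q^4 - 5*q^3 - 69*q^2 + 185*q + 1400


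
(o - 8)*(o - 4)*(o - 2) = o^3 - 14*o^2 + 56*o - 64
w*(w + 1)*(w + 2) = w^3 + 3*w^2 + 2*w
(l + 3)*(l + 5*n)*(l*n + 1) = l^3*n + 5*l^2*n^2 + 3*l^2*n + l^2 + 15*l*n^2 + 5*l*n + 3*l + 15*n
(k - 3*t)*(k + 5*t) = k^2 + 2*k*t - 15*t^2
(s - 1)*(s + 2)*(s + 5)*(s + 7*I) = s^4 + 6*s^3 + 7*I*s^3 + 3*s^2 + 42*I*s^2 - 10*s + 21*I*s - 70*I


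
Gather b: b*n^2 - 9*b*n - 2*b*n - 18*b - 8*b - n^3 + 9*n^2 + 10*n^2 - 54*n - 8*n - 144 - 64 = b*(n^2 - 11*n - 26) - n^3 + 19*n^2 - 62*n - 208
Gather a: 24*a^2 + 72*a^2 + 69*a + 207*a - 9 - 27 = 96*a^2 + 276*a - 36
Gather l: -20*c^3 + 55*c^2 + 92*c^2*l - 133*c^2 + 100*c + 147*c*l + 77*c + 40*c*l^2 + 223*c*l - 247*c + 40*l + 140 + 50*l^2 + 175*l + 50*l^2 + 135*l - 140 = -20*c^3 - 78*c^2 - 70*c + l^2*(40*c + 100) + l*(92*c^2 + 370*c + 350)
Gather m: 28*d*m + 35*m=m*(28*d + 35)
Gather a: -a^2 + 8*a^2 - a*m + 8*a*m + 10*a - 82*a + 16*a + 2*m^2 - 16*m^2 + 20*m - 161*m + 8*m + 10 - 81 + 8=7*a^2 + a*(7*m - 56) - 14*m^2 - 133*m - 63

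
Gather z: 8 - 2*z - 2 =6 - 2*z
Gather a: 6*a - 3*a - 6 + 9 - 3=3*a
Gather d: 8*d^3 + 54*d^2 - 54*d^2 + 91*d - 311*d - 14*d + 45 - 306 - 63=8*d^3 - 234*d - 324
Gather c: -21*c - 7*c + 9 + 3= 12 - 28*c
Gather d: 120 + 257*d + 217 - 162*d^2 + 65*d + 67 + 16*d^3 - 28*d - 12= 16*d^3 - 162*d^2 + 294*d + 392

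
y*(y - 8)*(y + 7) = y^3 - y^2 - 56*y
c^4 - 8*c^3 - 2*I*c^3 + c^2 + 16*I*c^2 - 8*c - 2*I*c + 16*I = (c - 8)*(c - 2*I)*(c - I)*(c + I)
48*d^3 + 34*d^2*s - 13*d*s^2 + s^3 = (-8*d + s)*(-6*d + s)*(d + s)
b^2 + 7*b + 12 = (b + 3)*(b + 4)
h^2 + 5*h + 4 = (h + 1)*(h + 4)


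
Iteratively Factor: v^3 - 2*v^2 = (v)*(v^2 - 2*v) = v*(v - 2)*(v)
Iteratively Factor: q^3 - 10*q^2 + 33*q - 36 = (q - 3)*(q^2 - 7*q + 12) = (q - 3)^2*(q - 4)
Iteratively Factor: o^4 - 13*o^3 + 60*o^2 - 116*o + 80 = (o - 5)*(o^3 - 8*o^2 + 20*o - 16) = (o - 5)*(o - 4)*(o^2 - 4*o + 4) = (o - 5)*(o - 4)*(o - 2)*(o - 2)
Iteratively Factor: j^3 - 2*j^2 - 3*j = (j - 3)*(j^2 + j) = j*(j - 3)*(j + 1)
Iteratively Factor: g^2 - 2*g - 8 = (g + 2)*(g - 4)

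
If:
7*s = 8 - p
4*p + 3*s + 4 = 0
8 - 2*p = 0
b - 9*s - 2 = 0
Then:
No Solution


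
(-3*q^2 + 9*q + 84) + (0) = -3*q^2 + 9*q + 84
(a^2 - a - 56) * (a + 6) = a^3 + 5*a^2 - 62*a - 336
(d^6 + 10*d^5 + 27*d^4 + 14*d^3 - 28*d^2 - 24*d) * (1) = d^6 + 10*d^5 + 27*d^4 + 14*d^3 - 28*d^2 - 24*d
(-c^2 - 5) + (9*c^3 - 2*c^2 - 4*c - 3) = 9*c^3 - 3*c^2 - 4*c - 8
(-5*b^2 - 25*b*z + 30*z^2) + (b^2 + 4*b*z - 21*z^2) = -4*b^2 - 21*b*z + 9*z^2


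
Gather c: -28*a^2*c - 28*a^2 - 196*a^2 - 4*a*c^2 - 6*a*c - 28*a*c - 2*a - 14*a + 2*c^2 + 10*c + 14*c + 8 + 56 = -224*a^2 - 16*a + c^2*(2 - 4*a) + c*(-28*a^2 - 34*a + 24) + 64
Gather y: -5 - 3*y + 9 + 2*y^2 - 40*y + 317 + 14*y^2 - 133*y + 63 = 16*y^2 - 176*y + 384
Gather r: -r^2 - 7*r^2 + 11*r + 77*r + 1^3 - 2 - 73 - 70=-8*r^2 + 88*r - 144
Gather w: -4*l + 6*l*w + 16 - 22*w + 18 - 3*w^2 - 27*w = -4*l - 3*w^2 + w*(6*l - 49) + 34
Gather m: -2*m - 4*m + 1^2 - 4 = -6*m - 3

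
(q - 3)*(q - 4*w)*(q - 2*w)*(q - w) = q^4 - 7*q^3*w - 3*q^3 + 14*q^2*w^2 + 21*q^2*w - 8*q*w^3 - 42*q*w^2 + 24*w^3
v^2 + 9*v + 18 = (v + 3)*(v + 6)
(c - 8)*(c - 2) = c^2 - 10*c + 16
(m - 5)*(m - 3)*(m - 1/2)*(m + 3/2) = m^4 - 7*m^3 + 25*m^2/4 + 21*m - 45/4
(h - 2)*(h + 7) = h^2 + 5*h - 14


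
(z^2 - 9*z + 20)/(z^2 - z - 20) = (z - 4)/(z + 4)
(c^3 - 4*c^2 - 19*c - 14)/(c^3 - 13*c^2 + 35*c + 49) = (c + 2)/(c - 7)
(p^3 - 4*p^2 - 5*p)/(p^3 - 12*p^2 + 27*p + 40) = p/(p - 8)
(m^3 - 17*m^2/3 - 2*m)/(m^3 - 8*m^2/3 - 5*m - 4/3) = m*(m - 6)/(m^2 - 3*m - 4)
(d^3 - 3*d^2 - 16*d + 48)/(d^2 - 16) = d - 3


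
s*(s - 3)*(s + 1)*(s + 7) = s^4 + 5*s^3 - 17*s^2 - 21*s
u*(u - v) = u^2 - u*v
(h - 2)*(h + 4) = h^2 + 2*h - 8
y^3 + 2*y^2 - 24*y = y*(y - 4)*(y + 6)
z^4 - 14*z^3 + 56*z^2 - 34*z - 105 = (z - 7)*(z - 5)*(z - 3)*(z + 1)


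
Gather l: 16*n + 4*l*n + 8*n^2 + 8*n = 4*l*n + 8*n^2 + 24*n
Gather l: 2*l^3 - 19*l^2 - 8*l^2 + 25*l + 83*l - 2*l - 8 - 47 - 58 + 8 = 2*l^3 - 27*l^2 + 106*l - 105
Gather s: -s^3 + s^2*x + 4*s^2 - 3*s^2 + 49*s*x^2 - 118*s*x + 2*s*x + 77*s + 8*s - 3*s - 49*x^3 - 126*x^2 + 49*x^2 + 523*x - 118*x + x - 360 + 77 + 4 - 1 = -s^3 + s^2*(x + 1) + s*(49*x^2 - 116*x + 82) - 49*x^3 - 77*x^2 + 406*x - 280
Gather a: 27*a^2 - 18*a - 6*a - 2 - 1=27*a^2 - 24*a - 3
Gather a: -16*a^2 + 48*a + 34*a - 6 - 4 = -16*a^2 + 82*a - 10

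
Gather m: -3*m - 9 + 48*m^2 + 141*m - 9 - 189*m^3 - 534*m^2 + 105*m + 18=-189*m^3 - 486*m^2 + 243*m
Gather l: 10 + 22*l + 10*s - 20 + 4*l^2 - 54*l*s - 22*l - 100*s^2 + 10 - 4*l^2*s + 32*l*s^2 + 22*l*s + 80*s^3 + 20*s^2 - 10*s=l^2*(4 - 4*s) + l*(32*s^2 - 32*s) + 80*s^3 - 80*s^2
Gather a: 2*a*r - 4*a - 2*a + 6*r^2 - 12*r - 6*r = a*(2*r - 6) + 6*r^2 - 18*r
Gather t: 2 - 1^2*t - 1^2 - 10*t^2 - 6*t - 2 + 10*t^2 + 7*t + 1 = 0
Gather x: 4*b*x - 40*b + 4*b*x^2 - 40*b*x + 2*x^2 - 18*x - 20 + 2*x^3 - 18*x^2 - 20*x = -40*b + 2*x^3 + x^2*(4*b - 16) + x*(-36*b - 38) - 20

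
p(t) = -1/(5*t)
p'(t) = 1/(5*t^2)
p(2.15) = -0.09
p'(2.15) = 0.04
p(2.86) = -0.07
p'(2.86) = 0.02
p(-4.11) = 0.05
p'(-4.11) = 0.01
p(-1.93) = 0.10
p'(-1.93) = 0.05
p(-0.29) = 0.69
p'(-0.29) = 2.38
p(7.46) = -0.03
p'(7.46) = 0.00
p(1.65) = -0.12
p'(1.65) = 0.07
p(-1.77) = 0.11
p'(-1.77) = 0.06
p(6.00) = -0.03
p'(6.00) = 0.01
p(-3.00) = 0.07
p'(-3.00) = 0.02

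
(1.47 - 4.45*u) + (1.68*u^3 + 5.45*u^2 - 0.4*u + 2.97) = 1.68*u^3 + 5.45*u^2 - 4.85*u + 4.44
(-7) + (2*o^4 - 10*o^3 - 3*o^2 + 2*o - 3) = 2*o^4 - 10*o^3 - 3*o^2 + 2*o - 10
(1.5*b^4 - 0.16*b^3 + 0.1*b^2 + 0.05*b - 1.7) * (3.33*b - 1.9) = 4.995*b^5 - 3.3828*b^4 + 0.637*b^3 - 0.0235*b^2 - 5.756*b + 3.23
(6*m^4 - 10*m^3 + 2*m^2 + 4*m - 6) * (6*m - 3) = 36*m^5 - 78*m^4 + 42*m^3 + 18*m^2 - 48*m + 18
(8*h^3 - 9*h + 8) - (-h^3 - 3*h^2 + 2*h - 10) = 9*h^3 + 3*h^2 - 11*h + 18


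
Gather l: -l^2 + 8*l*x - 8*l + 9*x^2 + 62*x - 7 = -l^2 + l*(8*x - 8) + 9*x^2 + 62*x - 7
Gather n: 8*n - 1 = 8*n - 1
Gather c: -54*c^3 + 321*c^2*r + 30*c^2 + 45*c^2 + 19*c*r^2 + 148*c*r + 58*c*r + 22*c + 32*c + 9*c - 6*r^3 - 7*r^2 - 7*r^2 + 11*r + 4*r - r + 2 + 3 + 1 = -54*c^3 + c^2*(321*r + 75) + c*(19*r^2 + 206*r + 63) - 6*r^3 - 14*r^2 + 14*r + 6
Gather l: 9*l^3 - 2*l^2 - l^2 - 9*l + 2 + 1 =9*l^3 - 3*l^2 - 9*l + 3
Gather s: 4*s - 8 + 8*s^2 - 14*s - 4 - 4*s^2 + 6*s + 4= 4*s^2 - 4*s - 8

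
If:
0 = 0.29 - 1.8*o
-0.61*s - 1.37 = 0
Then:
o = 0.16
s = -2.25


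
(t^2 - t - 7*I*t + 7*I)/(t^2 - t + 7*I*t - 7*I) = (t - 7*I)/(t + 7*I)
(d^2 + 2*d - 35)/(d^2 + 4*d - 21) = (d - 5)/(d - 3)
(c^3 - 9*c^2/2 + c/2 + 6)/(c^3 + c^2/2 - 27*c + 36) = (c + 1)/(c + 6)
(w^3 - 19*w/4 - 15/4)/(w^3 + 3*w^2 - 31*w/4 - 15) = (w + 1)/(w + 4)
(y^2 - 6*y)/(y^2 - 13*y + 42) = y/(y - 7)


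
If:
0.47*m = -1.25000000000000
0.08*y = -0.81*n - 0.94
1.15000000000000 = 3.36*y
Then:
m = -2.66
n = -1.19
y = 0.34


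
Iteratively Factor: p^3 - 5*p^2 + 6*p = (p)*(p^2 - 5*p + 6) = p*(p - 3)*(p - 2)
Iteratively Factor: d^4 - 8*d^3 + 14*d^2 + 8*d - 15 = (d - 1)*(d^3 - 7*d^2 + 7*d + 15) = (d - 3)*(d - 1)*(d^2 - 4*d - 5) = (d - 3)*(d - 1)*(d + 1)*(d - 5)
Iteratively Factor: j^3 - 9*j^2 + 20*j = (j)*(j^2 - 9*j + 20) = j*(j - 4)*(j - 5)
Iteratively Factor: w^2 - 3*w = (w)*(w - 3)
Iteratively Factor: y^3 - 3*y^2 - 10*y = (y - 5)*(y^2 + 2*y) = y*(y - 5)*(y + 2)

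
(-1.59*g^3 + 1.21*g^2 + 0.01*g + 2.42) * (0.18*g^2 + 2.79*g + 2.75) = -0.2862*g^5 - 4.2183*g^4 - 0.9948*g^3 + 3.791*g^2 + 6.7793*g + 6.655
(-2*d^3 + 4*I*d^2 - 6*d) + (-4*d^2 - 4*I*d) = -2*d^3 - 4*d^2 + 4*I*d^2 - 6*d - 4*I*d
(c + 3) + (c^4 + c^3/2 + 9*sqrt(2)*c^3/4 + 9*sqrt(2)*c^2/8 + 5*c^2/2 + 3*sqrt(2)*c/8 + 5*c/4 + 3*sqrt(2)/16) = c^4 + c^3/2 + 9*sqrt(2)*c^3/4 + 9*sqrt(2)*c^2/8 + 5*c^2/2 + 3*sqrt(2)*c/8 + 9*c/4 + 3*sqrt(2)/16 + 3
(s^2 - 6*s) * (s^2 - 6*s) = s^4 - 12*s^3 + 36*s^2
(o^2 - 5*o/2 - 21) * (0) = 0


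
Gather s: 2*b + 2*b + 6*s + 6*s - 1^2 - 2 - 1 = 4*b + 12*s - 4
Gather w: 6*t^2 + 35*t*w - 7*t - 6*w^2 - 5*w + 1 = 6*t^2 - 7*t - 6*w^2 + w*(35*t - 5) + 1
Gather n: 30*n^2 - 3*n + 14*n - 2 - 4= 30*n^2 + 11*n - 6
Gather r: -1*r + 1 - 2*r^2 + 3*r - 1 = -2*r^2 + 2*r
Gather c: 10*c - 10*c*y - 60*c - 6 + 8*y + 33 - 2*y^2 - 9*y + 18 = c*(-10*y - 50) - 2*y^2 - y + 45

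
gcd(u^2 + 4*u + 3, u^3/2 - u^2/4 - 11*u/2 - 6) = 1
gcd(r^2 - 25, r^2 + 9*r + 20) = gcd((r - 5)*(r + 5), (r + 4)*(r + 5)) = r + 5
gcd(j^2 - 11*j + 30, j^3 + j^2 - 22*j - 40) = j - 5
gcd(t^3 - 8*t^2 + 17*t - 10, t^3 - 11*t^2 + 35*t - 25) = t^2 - 6*t + 5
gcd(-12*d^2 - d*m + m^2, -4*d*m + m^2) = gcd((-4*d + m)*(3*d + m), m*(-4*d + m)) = 4*d - m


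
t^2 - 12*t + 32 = (t - 8)*(t - 4)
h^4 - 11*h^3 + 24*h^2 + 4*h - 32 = (h - 8)*(h - 2)^2*(h + 1)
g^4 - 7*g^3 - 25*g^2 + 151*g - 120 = (g - 8)*(g - 3)*(g - 1)*(g + 5)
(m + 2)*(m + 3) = m^2 + 5*m + 6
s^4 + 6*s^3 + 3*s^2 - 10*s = s*(s - 1)*(s + 2)*(s + 5)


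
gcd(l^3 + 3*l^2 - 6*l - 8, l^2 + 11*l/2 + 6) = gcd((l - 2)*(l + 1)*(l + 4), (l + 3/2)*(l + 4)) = l + 4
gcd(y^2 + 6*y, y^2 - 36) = y + 6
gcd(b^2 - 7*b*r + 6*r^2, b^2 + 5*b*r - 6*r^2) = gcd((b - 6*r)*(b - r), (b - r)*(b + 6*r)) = -b + r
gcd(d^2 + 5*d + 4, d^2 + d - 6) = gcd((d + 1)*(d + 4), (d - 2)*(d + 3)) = 1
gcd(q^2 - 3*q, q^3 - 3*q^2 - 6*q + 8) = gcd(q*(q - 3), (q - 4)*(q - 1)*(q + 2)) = 1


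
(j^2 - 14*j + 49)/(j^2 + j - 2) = (j^2 - 14*j + 49)/(j^2 + j - 2)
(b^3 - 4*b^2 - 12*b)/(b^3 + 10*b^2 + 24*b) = (b^2 - 4*b - 12)/(b^2 + 10*b + 24)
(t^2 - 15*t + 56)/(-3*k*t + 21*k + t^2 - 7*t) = (t - 8)/(-3*k + t)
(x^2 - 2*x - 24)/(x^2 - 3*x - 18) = (x + 4)/(x + 3)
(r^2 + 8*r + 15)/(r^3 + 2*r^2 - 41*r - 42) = (r^2 + 8*r + 15)/(r^3 + 2*r^2 - 41*r - 42)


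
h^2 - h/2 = h*(h - 1/2)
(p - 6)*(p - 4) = p^2 - 10*p + 24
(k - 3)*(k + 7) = k^2 + 4*k - 21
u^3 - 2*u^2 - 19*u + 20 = (u - 5)*(u - 1)*(u + 4)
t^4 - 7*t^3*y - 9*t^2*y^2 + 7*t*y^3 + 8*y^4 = (t - 8*y)*(t - y)*(t + y)^2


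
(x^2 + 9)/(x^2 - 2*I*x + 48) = (x^2 + 9)/(x^2 - 2*I*x + 48)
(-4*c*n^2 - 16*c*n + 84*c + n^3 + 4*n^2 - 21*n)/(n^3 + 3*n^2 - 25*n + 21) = (-4*c + n)/(n - 1)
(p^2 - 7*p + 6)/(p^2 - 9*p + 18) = (p - 1)/(p - 3)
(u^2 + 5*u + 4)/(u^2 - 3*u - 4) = (u + 4)/(u - 4)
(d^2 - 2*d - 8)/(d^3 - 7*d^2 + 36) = (d - 4)/(d^2 - 9*d + 18)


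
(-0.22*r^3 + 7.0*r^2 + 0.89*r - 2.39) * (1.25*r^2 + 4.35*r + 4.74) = -0.275*r^5 + 7.793*r^4 + 30.5197*r^3 + 34.064*r^2 - 6.1779*r - 11.3286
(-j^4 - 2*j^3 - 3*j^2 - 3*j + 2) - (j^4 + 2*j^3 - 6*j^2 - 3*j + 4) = -2*j^4 - 4*j^3 + 3*j^2 - 2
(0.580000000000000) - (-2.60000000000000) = 3.18000000000000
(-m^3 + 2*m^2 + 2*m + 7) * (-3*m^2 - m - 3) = 3*m^5 - 5*m^4 - 5*m^3 - 29*m^2 - 13*m - 21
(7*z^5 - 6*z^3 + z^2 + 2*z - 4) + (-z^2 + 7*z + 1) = 7*z^5 - 6*z^3 + 9*z - 3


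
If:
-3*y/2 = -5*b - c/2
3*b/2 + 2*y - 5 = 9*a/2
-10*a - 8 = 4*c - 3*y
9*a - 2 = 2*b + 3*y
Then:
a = 1746/451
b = 1424/451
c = -2276/451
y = 3988/451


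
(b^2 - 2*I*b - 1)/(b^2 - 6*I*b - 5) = (b - I)/(b - 5*I)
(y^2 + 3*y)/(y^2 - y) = (y + 3)/(y - 1)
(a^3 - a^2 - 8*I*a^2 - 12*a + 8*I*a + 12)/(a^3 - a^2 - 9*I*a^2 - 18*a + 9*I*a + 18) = (a - 2*I)/(a - 3*I)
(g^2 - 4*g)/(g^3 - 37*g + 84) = g/(g^2 + 4*g - 21)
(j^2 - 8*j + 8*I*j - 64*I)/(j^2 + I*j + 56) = (j - 8)/(j - 7*I)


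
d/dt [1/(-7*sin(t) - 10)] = 7*cos(t)/(7*sin(t) + 10)^2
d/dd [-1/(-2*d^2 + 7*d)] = (7 - 4*d)/(d^2*(2*d - 7)^2)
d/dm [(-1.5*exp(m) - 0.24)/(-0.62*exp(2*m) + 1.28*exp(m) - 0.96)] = (-0.93*exp(2*m) - 0.2976*exp(m) + 1.7472)*exp(m)/(0.3844*exp(4*m) - 1.5872*exp(3*m) + 2.8288*exp(2*m) - 2.4576*exp(m) + 0.9216)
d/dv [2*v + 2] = 2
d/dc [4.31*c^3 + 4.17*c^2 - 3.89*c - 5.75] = 12.93*c^2 + 8.34*c - 3.89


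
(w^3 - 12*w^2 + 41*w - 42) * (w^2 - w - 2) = w^5 - 13*w^4 + 51*w^3 - 59*w^2 - 40*w + 84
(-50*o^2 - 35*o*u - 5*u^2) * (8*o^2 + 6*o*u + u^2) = -400*o^4 - 580*o^3*u - 300*o^2*u^2 - 65*o*u^3 - 5*u^4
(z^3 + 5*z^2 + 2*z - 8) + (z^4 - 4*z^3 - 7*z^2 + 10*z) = z^4 - 3*z^3 - 2*z^2 + 12*z - 8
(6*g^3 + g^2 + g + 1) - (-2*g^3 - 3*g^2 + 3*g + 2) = 8*g^3 + 4*g^2 - 2*g - 1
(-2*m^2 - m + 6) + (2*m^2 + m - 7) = -1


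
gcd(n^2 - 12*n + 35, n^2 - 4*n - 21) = n - 7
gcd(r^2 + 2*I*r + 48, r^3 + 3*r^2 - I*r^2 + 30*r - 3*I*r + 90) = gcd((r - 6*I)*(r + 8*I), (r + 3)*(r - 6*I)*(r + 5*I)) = r - 6*I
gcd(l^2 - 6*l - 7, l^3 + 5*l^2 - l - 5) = l + 1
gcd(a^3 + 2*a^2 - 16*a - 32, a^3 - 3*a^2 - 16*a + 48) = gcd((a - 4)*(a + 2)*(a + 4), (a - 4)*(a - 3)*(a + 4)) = a^2 - 16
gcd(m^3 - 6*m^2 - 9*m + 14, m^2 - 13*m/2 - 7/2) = m - 7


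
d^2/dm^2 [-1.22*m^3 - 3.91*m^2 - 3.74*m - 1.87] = -7.32*m - 7.82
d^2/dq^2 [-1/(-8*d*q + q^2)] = 2*(q*(8*d - q) + 4*(4*d - q)^2)/(q^3*(8*d - q)^3)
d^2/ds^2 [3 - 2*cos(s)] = 2*cos(s)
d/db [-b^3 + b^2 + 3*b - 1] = -3*b^2 + 2*b + 3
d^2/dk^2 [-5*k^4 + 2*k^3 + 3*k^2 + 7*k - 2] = -60*k^2 + 12*k + 6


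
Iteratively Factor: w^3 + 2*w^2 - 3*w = (w - 1)*(w^2 + 3*w) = (w - 1)*(w + 3)*(w)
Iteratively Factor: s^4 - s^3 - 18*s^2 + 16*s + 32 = (s - 4)*(s^3 + 3*s^2 - 6*s - 8) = (s - 4)*(s - 2)*(s^2 + 5*s + 4) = (s - 4)*(s - 2)*(s + 4)*(s + 1)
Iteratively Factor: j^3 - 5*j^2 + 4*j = (j)*(j^2 - 5*j + 4) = j*(j - 4)*(j - 1)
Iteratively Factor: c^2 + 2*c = (c + 2)*(c)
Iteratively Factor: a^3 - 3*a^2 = (a - 3)*(a^2) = a*(a - 3)*(a)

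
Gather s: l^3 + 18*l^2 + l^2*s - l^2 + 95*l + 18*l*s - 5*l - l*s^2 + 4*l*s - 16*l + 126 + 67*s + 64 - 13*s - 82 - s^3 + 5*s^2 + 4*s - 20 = l^3 + 17*l^2 + 74*l - s^3 + s^2*(5 - l) + s*(l^2 + 22*l + 58) + 88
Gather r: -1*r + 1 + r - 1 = 0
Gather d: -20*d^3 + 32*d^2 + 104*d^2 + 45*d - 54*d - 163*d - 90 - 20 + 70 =-20*d^3 + 136*d^2 - 172*d - 40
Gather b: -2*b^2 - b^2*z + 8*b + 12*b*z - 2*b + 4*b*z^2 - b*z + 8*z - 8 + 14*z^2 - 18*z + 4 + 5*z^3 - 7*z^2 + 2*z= b^2*(-z - 2) + b*(4*z^2 + 11*z + 6) + 5*z^3 + 7*z^2 - 8*z - 4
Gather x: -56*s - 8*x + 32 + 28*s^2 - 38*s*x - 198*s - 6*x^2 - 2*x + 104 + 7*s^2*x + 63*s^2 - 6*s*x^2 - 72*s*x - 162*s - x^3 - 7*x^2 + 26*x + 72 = 91*s^2 - 416*s - x^3 + x^2*(-6*s - 13) + x*(7*s^2 - 110*s + 16) + 208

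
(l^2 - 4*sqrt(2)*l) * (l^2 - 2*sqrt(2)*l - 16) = l^4 - 6*sqrt(2)*l^3 + 64*sqrt(2)*l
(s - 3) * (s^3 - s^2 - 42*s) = s^4 - 4*s^3 - 39*s^2 + 126*s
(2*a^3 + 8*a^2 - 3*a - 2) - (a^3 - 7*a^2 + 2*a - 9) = a^3 + 15*a^2 - 5*a + 7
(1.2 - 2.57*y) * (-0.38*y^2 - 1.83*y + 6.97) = 0.9766*y^3 + 4.2471*y^2 - 20.1089*y + 8.364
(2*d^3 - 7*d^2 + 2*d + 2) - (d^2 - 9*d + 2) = 2*d^3 - 8*d^2 + 11*d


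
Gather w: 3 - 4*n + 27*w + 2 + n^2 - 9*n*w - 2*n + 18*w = n^2 - 6*n + w*(45 - 9*n) + 5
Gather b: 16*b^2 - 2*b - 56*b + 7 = 16*b^2 - 58*b + 7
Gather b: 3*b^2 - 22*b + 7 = 3*b^2 - 22*b + 7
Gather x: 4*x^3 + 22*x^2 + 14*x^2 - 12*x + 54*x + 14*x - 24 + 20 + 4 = 4*x^3 + 36*x^2 + 56*x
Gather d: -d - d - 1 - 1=-2*d - 2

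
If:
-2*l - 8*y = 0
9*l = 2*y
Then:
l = 0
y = 0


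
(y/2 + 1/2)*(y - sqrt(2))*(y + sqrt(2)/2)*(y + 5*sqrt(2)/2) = y^4/2 + y^3/2 + sqrt(2)*y^3 - 7*y^2/4 + sqrt(2)*y^2 - 5*sqrt(2)*y/4 - 7*y/4 - 5*sqrt(2)/4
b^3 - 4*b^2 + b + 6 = (b - 3)*(b - 2)*(b + 1)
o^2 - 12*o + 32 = (o - 8)*(o - 4)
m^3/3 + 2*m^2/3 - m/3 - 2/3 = (m/3 + 1/3)*(m - 1)*(m + 2)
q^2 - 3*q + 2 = (q - 2)*(q - 1)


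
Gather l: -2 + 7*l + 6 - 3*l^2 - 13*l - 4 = -3*l^2 - 6*l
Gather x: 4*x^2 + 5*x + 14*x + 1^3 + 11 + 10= 4*x^2 + 19*x + 22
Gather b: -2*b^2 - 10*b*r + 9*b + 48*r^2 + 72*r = -2*b^2 + b*(9 - 10*r) + 48*r^2 + 72*r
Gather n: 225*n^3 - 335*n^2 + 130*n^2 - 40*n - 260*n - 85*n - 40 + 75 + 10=225*n^3 - 205*n^2 - 385*n + 45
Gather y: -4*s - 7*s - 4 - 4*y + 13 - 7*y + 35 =-11*s - 11*y + 44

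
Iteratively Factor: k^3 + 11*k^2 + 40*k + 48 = (k + 3)*(k^2 + 8*k + 16) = (k + 3)*(k + 4)*(k + 4)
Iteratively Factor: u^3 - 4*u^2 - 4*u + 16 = (u - 2)*(u^2 - 2*u - 8) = (u - 4)*(u - 2)*(u + 2)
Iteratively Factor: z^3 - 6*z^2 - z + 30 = (z + 2)*(z^2 - 8*z + 15) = (z - 5)*(z + 2)*(z - 3)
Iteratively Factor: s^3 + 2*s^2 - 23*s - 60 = (s - 5)*(s^2 + 7*s + 12) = (s - 5)*(s + 4)*(s + 3)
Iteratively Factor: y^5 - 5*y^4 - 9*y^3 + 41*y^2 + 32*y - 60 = (y - 5)*(y^4 - 9*y^2 - 4*y + 12) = (y - 5)*(y - 1)*(y^3 + y^2 - 8*y - 12) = (y - 5)*(y - 3)*(y - 1)*(y^2 + 4*y + 4) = (y - 5)*(y - 3)*(y - 1)*(y + 2)*(y + 2)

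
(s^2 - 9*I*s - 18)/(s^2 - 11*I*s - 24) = (s - 6*I)/(s - 8*I)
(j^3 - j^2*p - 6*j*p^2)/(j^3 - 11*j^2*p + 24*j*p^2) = (-j - 2*p)/(-j + 8*p)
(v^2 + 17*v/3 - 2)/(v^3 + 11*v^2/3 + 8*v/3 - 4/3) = (v + 6)/(v^2 + 4*v + 4)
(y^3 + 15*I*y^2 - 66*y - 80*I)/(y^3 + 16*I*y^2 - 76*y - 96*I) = (y + 5*I)/(y + 6*I)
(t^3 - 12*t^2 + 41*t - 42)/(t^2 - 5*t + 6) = t - 7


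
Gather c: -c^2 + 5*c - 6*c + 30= -c^2 - c + 30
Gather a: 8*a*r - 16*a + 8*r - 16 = a*(8*r - 16) + 8*r - 16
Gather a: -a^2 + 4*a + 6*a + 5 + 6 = -a^2 + 10*a + 11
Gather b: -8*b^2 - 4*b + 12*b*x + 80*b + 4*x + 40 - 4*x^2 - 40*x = -8*b^2 + b*(12*x + 76) - 4*x^2 - 36*x + 40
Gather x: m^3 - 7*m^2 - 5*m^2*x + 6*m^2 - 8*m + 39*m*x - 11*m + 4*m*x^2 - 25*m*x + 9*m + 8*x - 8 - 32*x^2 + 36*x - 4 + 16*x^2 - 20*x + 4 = m^3 - m^2 - 10*m + x^2*(4*m - 16) + x*(-5*m^2 + 14*m + 24) - 8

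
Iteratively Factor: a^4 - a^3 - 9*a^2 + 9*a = (a + 3)*(a^3 - 4*a^2 + 3*a) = a*(a + 3)*(a^2 - 4*a + 3) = a*(a - 1)*(a + 3)*(a - 3)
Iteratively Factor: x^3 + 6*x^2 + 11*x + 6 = (x + 2)*(x^2 + 4*x + 3) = (x + 2)*(x + 3)*(x + 1)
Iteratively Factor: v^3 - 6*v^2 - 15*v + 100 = (v + 4)*(v^2 - 10*v + 25) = (v - 5)*(v + 4)*(v - 5)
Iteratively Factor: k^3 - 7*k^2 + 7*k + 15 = (k - 5)*(k^2 - 2*k - 3) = (k - 5)*(k + 1)*(k - 3)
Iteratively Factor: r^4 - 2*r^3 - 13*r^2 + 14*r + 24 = (r + 3)*(r^3 - 5*r^2 + 2*r + 8) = (r - 2)*(r + 3)*(r^2 - 3*r - 4) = (r - 4)*(r - 2)*(r + 3)*(r + 1)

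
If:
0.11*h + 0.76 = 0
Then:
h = -6.91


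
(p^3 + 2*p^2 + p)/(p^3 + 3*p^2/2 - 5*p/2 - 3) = 2*p*(p + 1)/(2*p^2 + p - 6)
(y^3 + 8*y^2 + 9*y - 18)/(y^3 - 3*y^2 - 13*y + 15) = (y + 6)/(y - 5)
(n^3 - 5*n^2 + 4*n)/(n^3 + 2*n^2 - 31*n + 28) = n/(n + 7)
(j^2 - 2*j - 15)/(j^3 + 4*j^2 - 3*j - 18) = (j - 5)/(j^2 + j - 6)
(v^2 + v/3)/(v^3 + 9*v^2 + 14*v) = (v + 1/3)/(v^2 + 9*v + 14)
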